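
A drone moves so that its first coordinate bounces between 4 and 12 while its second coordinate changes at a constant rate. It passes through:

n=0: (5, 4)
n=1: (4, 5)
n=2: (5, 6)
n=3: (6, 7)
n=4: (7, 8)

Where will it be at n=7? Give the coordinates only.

(10, 11)

The first coordinate travels 1 per step and bounces off the walls at 4 and 12.
  step 5: 7 → 8
  step 6: 8 → 9
  step 7: 9 → 10
The second coordinate changes by +1 each step: at step 7 it is 11.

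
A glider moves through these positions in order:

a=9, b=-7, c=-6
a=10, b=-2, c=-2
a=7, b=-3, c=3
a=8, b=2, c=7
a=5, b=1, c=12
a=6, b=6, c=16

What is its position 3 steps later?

Differencing gives (+1,+5,+4), (-3,-1,+5), (+1,+5,+4), (-3,-1,+5), (+1,+5,+4). This is the pattern (+1,+5,+4), (-3,-1,+5) repeated.
step 6: apply (-3,-1,+5) → a=3, b=5, c=21
step 7: apply (+1,+5,+4) → a=4, b=10, c=25
step 8: apply (-3,-1,+5) → a=1, b=9, c=30

a=1, b=9, c=30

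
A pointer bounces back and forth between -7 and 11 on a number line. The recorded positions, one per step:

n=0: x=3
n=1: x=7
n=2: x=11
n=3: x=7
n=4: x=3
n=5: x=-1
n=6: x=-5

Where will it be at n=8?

The value travels 4 per step and bounces off the walls at -7 and 11.
  step 7: -5 → -5
  step 8: -5 → -1

x=-1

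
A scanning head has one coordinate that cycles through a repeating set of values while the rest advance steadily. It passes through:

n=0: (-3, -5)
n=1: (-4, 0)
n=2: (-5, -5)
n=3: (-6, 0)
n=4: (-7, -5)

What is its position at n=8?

(-11, -5)

First: linear, -1 per step → -11 at step 8.
Second: cycles through -5, 0 every 2 steps. Step 8 lands at position 0 of the cycle → -5.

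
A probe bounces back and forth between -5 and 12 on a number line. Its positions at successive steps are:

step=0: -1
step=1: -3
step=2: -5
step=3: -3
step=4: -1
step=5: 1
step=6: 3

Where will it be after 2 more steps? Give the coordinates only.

The value reflects between -5 and 12, moving 2 per step.
  step 7: 3 → 5
  step 8: 5 → 7

7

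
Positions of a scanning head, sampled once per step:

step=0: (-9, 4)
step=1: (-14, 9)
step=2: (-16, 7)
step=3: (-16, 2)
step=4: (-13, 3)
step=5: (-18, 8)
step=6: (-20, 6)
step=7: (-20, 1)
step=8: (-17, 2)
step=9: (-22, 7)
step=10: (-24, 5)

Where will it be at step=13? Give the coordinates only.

(-26, 6)

The moves between consecutive positions are (-5, +5), (-2, -2), (+0, -5), (+3, +1), (-5, +5), (-2, -2), (+0, -5), (+3, +1), (-5, +5), (-2, -2); they repeat the 4-cycle [(-5, +5), (-2, -2), (+0, -5), (+3, +1)].
step 11: apply (+0, -5) → (-24, 0)
step 12: apply (+3, +1) → (-21, 1)
step 13: apply (-5, +5) → (-26, 6)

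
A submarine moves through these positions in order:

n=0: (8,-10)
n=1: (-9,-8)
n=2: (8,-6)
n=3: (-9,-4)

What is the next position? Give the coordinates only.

(8,-2)

First: cycles through 8, -9 every 2 steps. Step 4 lands at position 0 of the cycle → 8.
Second: linear, +2 per step → -2 at step 4.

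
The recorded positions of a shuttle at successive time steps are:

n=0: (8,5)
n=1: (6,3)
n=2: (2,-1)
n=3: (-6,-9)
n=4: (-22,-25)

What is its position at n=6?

The jumps are (-2,-2), (-4,-4), (-8,-8), (-16,-16) — a geometric progression with ratio 2.
step 5: (-22,-25) + (-32,-32) → (-54,-57)
step 6: (-54,-57) + (-64,-64) → (-118,-121)

(-118,-121)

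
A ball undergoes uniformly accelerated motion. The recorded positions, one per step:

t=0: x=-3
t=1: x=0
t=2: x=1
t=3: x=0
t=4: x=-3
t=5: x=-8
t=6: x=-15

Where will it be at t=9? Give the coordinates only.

First differences are +3, +1, -1, -3, -5, -7; their common second difference is -2 (constant acceleration).
step 7: -15 − 9 → x=-24
step 8: -24 − 11 → x=-35
step 9: -35 − 13 → x=-48

x=-48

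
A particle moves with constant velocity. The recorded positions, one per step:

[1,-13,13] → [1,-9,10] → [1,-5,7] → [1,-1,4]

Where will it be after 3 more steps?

[1,11,-5]

Constant displacement of [+0,+4,-3] per step.
step 4: [1,-1,4] + [+0,+4,-3] → [1,3,1]
step 5: [1,3,1] + [+0,+4,-3] → [1,7,-2]
step 6: [1,7,-2] + [+0,+4,-3] → [1,11,-5]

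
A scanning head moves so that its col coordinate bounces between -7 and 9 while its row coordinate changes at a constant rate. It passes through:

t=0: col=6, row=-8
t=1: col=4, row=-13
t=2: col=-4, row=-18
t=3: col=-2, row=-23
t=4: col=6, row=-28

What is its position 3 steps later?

col=-2, row=-43

The col coordinate travels 8 per step and bounces off the walls at -7 and 9.
  step 5: 6 → 4
  step 6: 4 → -4
  step 7: -4 → -2
The row coordinate changes by -5 each step: at step 7 it is -43.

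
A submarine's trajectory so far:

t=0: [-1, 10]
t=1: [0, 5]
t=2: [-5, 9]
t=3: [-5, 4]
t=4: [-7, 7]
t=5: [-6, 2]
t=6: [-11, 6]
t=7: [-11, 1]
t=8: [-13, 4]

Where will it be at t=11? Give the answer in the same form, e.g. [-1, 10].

The moves between consecutive positions are [+1, -5], [-5, +4], [+0, -5], [-2, +3], [+1, -5], [-5, +4], [+0, -5], [-2, +3]; they repeat the 4-cycle [[+1, -5], [-5, +4], [+0, -5], [-2, +3]].
step 9: apply [+1, -5] → [-12, -1]
step 10: apply [-5, +4] → [-17, 3]
step 11: apply [+0, -5] → [-17, -2]

[-17, -2]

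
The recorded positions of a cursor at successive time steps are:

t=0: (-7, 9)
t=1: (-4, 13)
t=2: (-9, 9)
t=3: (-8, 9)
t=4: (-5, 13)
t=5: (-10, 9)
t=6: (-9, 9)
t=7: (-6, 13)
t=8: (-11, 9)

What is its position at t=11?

(-12, 9)

Step-to-step displacements: (+3, +4), (-5, -4), (+1, +0), (+3, +4), (-5, -4), (+1, +0), (+3, +4), (-5, -4) — a repeating cycle of length 3.
step 9: apply (+1, +0) → (-10, 9)
step 10: apply (+3, +4) → (-7, 13)
step 11: apply (-5, -4) → (-12, 9)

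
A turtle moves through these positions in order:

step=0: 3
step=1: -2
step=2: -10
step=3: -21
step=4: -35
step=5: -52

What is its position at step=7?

Successive displacements: -5, -8, -11, -14, -17 — each changes by -3.
step 6: -52 − 20 → -72
step 7: -72 − 23 → -95

-95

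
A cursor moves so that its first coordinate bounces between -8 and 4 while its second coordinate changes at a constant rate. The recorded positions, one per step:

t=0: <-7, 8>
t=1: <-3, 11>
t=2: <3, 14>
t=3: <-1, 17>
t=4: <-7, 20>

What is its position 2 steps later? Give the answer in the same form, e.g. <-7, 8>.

The first coordinate travels 6 per step and bounces off the walls at -8 and 4.
  step 5: -7 → -3
  step 6: -3 → 3
The second coordinate changes by +3 each step: at step 6 it is 26.

<3, 26>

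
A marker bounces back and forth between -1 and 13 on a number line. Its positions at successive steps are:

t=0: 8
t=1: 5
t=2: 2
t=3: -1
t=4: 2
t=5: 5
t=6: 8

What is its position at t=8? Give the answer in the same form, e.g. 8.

12

The value travels 3 per step and bounces off the walls at -1 and 13.
  step 7: 8 → 11
  step 8: 11 → 12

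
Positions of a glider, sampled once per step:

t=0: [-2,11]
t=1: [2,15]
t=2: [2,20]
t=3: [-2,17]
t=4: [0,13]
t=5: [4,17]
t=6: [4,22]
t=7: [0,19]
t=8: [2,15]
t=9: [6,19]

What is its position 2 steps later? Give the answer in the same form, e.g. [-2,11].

[2,21]

Differencing gives [+4,+4], [+0,+5], [-4,-3], [+2,-4], [+4,+4], [+0,+5], [-4,-3], [+2,-4], [+4,+4]. This is the pattern [+4,+4], [+0,+5], [-4,-3], [+2,-4] repeated.
step 10: apply [+0,+5] → [6,24]
step 11: apply [-4,-3] → [2,21]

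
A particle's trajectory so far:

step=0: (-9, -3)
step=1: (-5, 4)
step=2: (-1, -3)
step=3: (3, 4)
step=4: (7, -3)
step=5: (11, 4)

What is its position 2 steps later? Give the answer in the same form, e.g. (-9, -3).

The first coordinate changes by +4 each step, so at step 7 it is -9 + 7·(4) = 19.
The second coordinate repeats the cycle [-3, 4] with period 2; step 7 mod 2 = 1, giving 4.

(19, 4)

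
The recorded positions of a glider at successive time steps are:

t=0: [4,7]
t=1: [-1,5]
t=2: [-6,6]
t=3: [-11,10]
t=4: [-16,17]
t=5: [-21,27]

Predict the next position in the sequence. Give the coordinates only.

Successive displacements: [-5,-2], [-5,+1], [-5,+4], [-5,+7], [-5,+10] — each changes by [+0,+3].
step 6: [-21,27] + [-5,+13] → [-26,40]

[-26,40]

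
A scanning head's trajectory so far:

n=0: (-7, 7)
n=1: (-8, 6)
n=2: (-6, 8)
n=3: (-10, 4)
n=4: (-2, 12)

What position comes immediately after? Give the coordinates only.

Consecutive displacements (-1, -1), (+2, +2), (-4, -4), (+8, +8) scale by a factor of -2 each step.
step 5: (-2, 12) + (-16, -16) → (-18, -4)

(-18, -4)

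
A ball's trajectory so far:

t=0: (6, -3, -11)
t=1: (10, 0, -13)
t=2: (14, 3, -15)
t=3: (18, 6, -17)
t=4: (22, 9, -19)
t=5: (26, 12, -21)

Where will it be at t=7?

(34, 18, -25)

Each step adds (+4, +3, -2) to the position.
step 6: (26, 12, -21) + (+4, +3, -2) → (30, 15, -23)
step 7: (30, 15, -23) + (+4, +3, -2) → (34, 18, -25)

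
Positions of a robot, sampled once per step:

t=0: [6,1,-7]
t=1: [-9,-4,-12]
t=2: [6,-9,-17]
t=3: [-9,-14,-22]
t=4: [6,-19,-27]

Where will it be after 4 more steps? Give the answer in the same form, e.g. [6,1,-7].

First: cycles through 6, -9 every 2 steps. Step 8 lands at position 0 of the cycle → 6.
Second: linear, -5 per step → -39 at step 8.
Third: linear, -5 per step → -47 at step 8.

[6,-39,-47]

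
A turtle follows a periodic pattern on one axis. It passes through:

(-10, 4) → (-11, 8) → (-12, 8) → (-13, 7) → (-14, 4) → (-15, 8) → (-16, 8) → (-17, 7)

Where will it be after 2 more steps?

First: linear, -1 per step → -19 at step 9.
Second: cycles through 4, 8, 8, 7 every 4 steps. Step 9 lands at position 1 of the cycle → 8.

(-19, 8)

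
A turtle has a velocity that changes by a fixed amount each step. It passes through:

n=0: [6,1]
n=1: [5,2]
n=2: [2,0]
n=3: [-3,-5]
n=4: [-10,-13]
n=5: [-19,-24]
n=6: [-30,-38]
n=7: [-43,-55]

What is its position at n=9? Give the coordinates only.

Successive displacements: [-1,+1], [-3,-2], [-5,-5], [-7,-8], [-9,-11], [-11,-14], [-13,-17] — each changes by [-2,-3].
step 8: [-43,-55] + [-15,-20] → [-58,-75]
step 9: [-58,-75] + [-17,-23] → [-75,-98]

[-75,-98]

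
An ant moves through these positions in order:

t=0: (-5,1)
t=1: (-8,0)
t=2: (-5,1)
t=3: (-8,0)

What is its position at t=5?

Step-to-step displacements: (-3,-1), (+3,+1), (-3,-1); each is -1× the previous.
step 4: (-8,0) + (+3,+1) → (-5,1)
step 5: (-5,1) + (-3,-1) → (-8,0)

(-8,0)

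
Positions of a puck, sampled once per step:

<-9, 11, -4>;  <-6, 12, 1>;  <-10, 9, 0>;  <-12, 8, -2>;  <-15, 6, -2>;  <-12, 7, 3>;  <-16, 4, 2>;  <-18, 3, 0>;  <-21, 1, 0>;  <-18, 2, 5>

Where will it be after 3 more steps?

<-27, -4, 2>

Step-to-step displacements: <+3, +1, +5>, <-4, -3, -1>, <-2, -1, -2>, <-3, -2, +0>, <+3, +1, +5>, <-4, -3, -1>, <-2, -1, -2>, <-3, -2, +0>, <+3, +1, +5> — a repeating cycle of length 4.
step 10: apply <-4, -3, -1> → <-22, -1, 4>
step 11: apply <-2, -1, -2> → <-24, -2, 2>
step 12: apply <-3, -2, +0> → <-27, -4, 2>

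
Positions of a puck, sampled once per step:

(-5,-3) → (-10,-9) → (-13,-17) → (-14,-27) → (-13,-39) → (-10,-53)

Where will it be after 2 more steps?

Successive displacements: (-5,-6), (-3,-8), (-1,-10), (+1,-12), (+3,-14) — each changes by (+2,-2).
step 6: (-10,-53) + (+5,-16) → (-5,-69)
step 7: (-5,-69) + (+7,-18) → (2,-87)

(2,-87)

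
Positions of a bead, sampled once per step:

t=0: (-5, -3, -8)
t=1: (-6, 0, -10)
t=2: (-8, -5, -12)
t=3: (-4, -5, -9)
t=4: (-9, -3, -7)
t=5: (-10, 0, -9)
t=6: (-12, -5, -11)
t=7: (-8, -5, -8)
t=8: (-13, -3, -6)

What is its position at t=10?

Step-to-step displacements: (-1, +3, -2), (-2, -5, -2), (+4, +0, +3), (-5, +2, +2), (-1, +3, -2), (-2, -5, -2), (+4, +0, +3), (-5, +2, +2) — a repeating cycle of length 4.
step 9: apply (-1, +3, -2) → (-14, 0, -8)
step 10: apply (-2, -5, -2) → (-16, -5, -10)

(-16, -5, -10)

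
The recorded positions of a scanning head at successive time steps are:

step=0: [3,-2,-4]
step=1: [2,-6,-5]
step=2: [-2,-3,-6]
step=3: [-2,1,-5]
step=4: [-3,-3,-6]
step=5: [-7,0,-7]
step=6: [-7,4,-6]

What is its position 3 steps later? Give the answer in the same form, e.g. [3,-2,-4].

[-12,7,-7]

Step-to-step displacements: [-1,-4,-1], [-4,+3,-1], [+0,+4,+1], [-1,-4,-1], [-4,+3,-1], [+0,+4,+1] — a repeating cycle of length 3.
step 7: apply [-1,-4,-1] → [-8,0,-7]
step 8: apply [-4,+3,-1] → [-12,3,-8]
step 9: apply [+0,+4,+1] → [-12,7,-7]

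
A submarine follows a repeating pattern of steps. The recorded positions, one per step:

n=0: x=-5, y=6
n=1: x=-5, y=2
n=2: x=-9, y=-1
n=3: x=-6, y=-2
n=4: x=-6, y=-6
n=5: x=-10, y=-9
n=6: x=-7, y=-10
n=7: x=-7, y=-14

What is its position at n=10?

x=-8, y=-22

Differencing gives (+0, -4), (-4, -3), (+3, -1), (+0, -4), (-4, -3), (+3, -1), (+0, -4). This is the pattern (+0, -4), (-4, -3), (+3, -1) repeated.
step 8: apply (-4, -3) → x=-11, y=-17
step 9: apply (+3, -1) → x=-8, y=-18
step 10: apply (+0, -4) → x=-8, y=-22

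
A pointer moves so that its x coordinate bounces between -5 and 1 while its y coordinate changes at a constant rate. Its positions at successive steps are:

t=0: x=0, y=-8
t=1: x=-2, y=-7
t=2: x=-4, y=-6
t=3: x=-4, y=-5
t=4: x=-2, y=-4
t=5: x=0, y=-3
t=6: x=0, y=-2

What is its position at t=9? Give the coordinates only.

x=-4, y=1

The x coordinate travels 2 per step and bounces off the walls at -5 and 1.
  step 7: 0 → -2
  step 8: -2 → -4
  step 9: -4 → -4
The y coordinate changes by +1 each step: at step 9 it is 1.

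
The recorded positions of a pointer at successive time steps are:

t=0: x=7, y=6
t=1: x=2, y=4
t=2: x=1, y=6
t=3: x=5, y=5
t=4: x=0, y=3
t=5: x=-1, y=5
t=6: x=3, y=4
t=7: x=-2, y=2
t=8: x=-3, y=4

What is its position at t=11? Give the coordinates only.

x=-5, y=3

Step-to-step displacements: (-5, -2), (-1, +2), (+4, -1), (-5, -2), (-1, +2), (+4, -1), (-5, -2), (-1, +2) — a repeating cycle of length 3.
step 9: apply (+4, -1) → x=1, y=3
step 10: apply (-5, -2) → x=-4, y=1
step 11: apply (-1, +2) → x=-5, y=3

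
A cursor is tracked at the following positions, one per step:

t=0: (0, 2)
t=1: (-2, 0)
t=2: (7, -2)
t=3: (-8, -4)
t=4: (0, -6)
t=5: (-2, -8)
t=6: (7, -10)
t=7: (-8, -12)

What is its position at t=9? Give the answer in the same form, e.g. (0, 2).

First: cycles through 0, -2, 7, -8 every 4 steps. Step 9 lands at position 1 of the cycle → -2.
Second: linear, -2 per step → -16 at step 9.

(-2, -16)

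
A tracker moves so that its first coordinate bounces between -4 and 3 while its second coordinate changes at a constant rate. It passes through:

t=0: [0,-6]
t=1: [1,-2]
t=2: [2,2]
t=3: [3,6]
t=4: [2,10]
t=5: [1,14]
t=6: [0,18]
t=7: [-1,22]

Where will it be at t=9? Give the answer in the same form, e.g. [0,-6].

The first coordinate reflects between -4 and 3, moving 1 per step.
  step 8: -1 → -2
  step 9: -2 → -3
The second coordinate changes by +4 each step: at step 9 it is 30.

[-3,30]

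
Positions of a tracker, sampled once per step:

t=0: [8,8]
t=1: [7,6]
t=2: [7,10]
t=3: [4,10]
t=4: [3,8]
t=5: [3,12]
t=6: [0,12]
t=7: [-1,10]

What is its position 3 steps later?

[-5,12]

Differencing gives [-1,-2], [+0,+4], [-3,+0], [-1,-2], [+0,+4], [-3,+0], [-1,-2]. This is the pattern [-1,-2], [+0,+4], [-3,+0] repeated.
step 8: apply [+0,+4] → [-1,14]
step 9: apply [-3,+0] → [-4,14]
step 10: apply [-1,-2] → [-5,12]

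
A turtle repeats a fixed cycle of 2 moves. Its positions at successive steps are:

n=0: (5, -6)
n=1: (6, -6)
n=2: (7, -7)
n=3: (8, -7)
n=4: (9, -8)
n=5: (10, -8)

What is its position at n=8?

Differencing gives (+1, +0), (+1, -1), (+1, +0), (+1, -1), (+1, +0). This is the pattern (+1, +0), (+1, -1) repeated.
step 6: apply (+1, -1) → (11, -9)
step 7: apply (+1, +0) → (12, -9)
step 8: apply (+1, -1) → (13, -10)

(13, -10)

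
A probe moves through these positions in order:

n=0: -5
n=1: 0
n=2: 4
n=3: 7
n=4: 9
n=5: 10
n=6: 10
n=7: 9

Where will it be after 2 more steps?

First differences are +5, +4, +3, +2, +1, +0, -1; their common second difference is -1 (constant acceleration).
step 8: 9 − 2 → 7
step 9: 7 − 3 → 4

4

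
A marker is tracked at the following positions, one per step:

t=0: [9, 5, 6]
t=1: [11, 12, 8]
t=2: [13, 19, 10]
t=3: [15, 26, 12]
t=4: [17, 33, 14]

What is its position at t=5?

The position changes by [+2, +7, +2] every step.
step 5: [17, 33, 14] + [+2, +7, +2] → [19, 40, 16]

[19, 40, 16]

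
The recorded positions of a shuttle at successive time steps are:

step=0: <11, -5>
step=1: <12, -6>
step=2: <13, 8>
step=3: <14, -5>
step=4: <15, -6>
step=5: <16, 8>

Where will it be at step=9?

<20, -5>

The first coordinate changes by +1 each step, so at step 9 it is 11 + 9·(1) = 20.
The second coordinate repeats the cycle [-5, -6, 8] with period 3; step 9 mod 3 = 0, giving -5.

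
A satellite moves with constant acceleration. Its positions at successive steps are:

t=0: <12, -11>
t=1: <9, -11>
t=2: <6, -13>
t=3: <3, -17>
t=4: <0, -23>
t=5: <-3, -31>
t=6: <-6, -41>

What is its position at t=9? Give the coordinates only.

<-15, -83>

Successive displacements: <-3, +0>, <-3, -2>, <-3, -4>, <-3, -6>, <-3, -8>, <-3, -10> — each changes by <+0, -2>.
step 7: <-6, -41> + <-3, -12> → <-9, -53>
step 8: <-9, -53> + <-3, -14> → <-12, -67>
step 9: <-12, -67> + <-3, -16> → <-15, -83>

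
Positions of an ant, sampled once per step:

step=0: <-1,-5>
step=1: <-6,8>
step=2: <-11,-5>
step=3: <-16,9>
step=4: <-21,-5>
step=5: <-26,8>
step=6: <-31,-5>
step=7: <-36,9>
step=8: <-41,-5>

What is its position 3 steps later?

The first coordinate changes by -5 each step, so at step 11 it is -1 + 11·(-5) = -56.
The second coordinate repeats the cycle [-5, 8, -5, 9] with period 4; step 11 mod 4 = 3, giving 9.

<-56,9>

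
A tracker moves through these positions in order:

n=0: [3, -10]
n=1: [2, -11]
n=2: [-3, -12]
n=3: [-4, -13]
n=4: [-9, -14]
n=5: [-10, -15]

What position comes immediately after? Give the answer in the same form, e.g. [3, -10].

Step-to-step displacements: [-1, -1], [-5, -1], [-1, -1], [-5, -1], [-1, -1] — a repeating cycle of length 2.
step 6: apply [-5, -1] → [-15, -16]

[-15, -16]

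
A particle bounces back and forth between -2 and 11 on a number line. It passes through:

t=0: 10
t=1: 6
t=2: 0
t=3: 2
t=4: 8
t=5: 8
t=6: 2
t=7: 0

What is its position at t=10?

4

The value reflects between -2 and 11, moving 6 per step.
  step 8: 0 → 6
  step 9: 6 → 10
  step 10: 10 → 4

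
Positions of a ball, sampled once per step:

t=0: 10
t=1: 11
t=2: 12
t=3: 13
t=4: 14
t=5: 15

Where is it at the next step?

Constant displacement of +1 per step.
step 6: 15 + 1 → 16

16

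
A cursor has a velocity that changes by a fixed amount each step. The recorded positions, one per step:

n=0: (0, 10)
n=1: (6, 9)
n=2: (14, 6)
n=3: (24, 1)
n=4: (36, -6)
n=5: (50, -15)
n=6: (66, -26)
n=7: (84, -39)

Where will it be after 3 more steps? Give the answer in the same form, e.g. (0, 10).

(150, -90)

Successive displacements: (+6, -1), (+8, -3), (+10, -5), (+12, -7), (+14, -9), (+16, -11), (+18, -13) — each changes by (+2, -2).
step 8: (84, -39) + (+20, -15) → (104, -54)
step 9: (104, -54) + (+22, -17) → (126, -71)
step 10: (126, -71) + (+24, -19) → (150, -90)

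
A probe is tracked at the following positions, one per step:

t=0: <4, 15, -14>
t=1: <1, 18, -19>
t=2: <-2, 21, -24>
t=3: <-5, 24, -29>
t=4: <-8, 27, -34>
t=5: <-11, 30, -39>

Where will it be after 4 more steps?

<-23, 42, -59>

Each step adds <-3, +3, -5> to the position.
step 6: <-11, 30, -39> + <-3, +3, -5> → <-14, 33, -44>
step 7: <-14, 33, -44> + <-3, +3, -5> → <-17, 36, -49>
step 8: <-17, 36, -49> + <-3, +3, -5> → <-20, 39, -54>
step 9: <-20, 39, -54> + <-3, +3, -5> → <-23, 42, -59>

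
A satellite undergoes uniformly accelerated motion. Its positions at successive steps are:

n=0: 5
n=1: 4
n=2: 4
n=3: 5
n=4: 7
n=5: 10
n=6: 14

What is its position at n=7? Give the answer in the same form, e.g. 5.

19

First differences are -1, +0, +1, +2, +3, +4; their common second difference is +1 (constant acceleration).
step 7: 14 + 5 → 19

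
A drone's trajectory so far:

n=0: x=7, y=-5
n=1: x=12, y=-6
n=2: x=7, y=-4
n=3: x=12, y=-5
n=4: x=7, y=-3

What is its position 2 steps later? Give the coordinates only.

Differencing gives (+5,-1), (-5,+2), (+5,-1), (-5,+2). This is the pattern (+5,-1), (-5,+2) repeated.
step 5: apply (+5,-1) → x=12, y=-4
step 6: apply (-5,+2) → x=7, y=-2

x=7, y=-2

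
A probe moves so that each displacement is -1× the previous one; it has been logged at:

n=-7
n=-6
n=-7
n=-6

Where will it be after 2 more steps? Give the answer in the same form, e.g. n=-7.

The jumps are +1, -1, +1 — a geometric progression with ratio -1.
step 4: -6 − 1 → n=-7
step 5: -7 + 1 → n=-6

n=-6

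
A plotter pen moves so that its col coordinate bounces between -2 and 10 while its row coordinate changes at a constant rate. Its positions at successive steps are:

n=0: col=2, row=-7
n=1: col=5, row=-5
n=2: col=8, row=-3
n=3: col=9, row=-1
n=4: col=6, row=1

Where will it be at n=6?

The col coordinate reflects between -2 and 10, moving 3 per step.
  step 5: 6 → 3
  step 6: 3 → 0
The row coordinate changes by +2 each step: at step 6 it is 5.

col=0, row=5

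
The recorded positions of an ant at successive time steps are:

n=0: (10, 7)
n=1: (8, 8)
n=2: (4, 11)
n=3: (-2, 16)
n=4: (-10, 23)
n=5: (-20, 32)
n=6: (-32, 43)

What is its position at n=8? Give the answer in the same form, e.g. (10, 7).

(-62, 71)

First differences are (-2, +1), (-4, +3), (-6, +5), (-8, +7), (-10, +9), (-12, +11); their common second difference is (-2, +2) (constant acceleration).
step 7: (-32, 43) + (-14, +13) → (-46, 56)
step 8: (-46, 56) + (-16, +15) → (-62, 71)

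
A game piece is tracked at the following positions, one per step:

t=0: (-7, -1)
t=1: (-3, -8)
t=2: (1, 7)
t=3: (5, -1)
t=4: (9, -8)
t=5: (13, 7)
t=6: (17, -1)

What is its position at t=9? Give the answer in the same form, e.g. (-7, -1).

(29, -1)

The first coordinate changes by +4 each step, so at step 9 it is -7 + 9·(4) = 29.
The second coordinate repeats the cycle [-1, -8, 7] with period 3; step 9 mod 3 = 0, giving -1.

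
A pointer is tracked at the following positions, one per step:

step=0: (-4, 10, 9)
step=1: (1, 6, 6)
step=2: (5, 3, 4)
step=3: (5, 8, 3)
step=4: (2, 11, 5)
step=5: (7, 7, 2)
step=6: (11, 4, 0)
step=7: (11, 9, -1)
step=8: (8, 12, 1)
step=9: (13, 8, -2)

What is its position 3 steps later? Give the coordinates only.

(14, 13, -3)

Step-to-step displacements: (+5, -4, -3), (+4, -3, -2), (+0, +5, -1), (-3, +3, +2), (+5, -4, -3), (+4, -3, -2), (+0, +5, -1), (-3, +3, +2), (+5, -4, -3) — a repeating cycle of length 4.
step 10: apply (+4, -3, -2) → (17, 5, -4)
step 11: apply (+0, +5, -1) → (17, 10, -5)
step 12: apply (-3, +3, +2) → (14, 13, -3)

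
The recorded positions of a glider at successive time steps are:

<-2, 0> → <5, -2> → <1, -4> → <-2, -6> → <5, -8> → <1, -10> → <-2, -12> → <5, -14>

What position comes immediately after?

First: cycles through -2, 5, 1 every 3 steps. Step 8 lands at position 2 of the cycle → 1.
Second: linear, -2 per step → -16 at step 8.

<1, -16>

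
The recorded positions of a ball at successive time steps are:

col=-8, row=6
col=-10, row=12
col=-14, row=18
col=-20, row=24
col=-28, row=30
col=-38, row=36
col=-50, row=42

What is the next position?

col=-64, row=48

Taking differences between consecutive positions: (-2, +6), (-4, +6), (-6, +6), (-8, +6), (-10, +6), (-12, +6). These grow by (-2, +0) each step.
step 7: col=-50, row=42 + (-14, +6) → col=-64, row=48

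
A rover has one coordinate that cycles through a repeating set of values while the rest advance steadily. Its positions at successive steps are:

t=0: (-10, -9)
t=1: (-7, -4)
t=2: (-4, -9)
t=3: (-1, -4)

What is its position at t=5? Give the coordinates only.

The first coordinate changes by +3 each step, so at step 5 it is -10 + 5·(3) = 5.
The second coordinate repeats the cycle [-9, -4] with period 2; step 5 mod 2 = 1, giving -4.

(5, -4)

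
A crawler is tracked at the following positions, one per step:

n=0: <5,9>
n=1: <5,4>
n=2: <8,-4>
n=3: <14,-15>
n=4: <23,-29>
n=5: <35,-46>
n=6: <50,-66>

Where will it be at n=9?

<113,-144>

Successive displacements: <+0,-5>, <+3,-8>, <+6,-11>, <+9,-14>, <+12,-17>, <+15,-20> — each changes by <+3,-3>.
step 7: <50,-66> + <+18,-23> → <68,-89>
step 8: <68,-89> + <+21,-26> → <89,-115>
step 9: <89,-115> + <+24,-29> → <113,-144>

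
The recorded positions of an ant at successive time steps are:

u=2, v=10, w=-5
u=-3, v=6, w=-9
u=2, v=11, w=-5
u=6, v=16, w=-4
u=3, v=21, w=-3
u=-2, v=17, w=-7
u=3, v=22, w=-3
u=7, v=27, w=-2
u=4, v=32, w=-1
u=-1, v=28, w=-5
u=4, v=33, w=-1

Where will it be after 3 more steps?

Step-to-step displacements: (-5, -4, -4), (+5, +5, +4), (+4, +5, +1), (-3, +5, +1), (-5, -4, -4), (+5, +5, +4), (+4, +5, +1), (-3, +5, +1), (-5, -4, -4), (+5, +5, +4) — a repeating cycle of length 4.
step 11: apply (+4, +5, +1) → u=8, v=38, w=0
step 12: apply (-3, +5, +1) → u=5, v=43, w=1
step 13: apply (-5, -4, -4) → u=0, v=39, w=-3

u=0, v=39, w=-3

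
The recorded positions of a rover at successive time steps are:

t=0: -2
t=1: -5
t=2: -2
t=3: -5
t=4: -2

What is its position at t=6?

Consecutive displacements -3, +3, -3, +3 scale by a factor of -1 each step.
step 5: -2 − 3 → -5
step 6: -5 + 3 → -2

-2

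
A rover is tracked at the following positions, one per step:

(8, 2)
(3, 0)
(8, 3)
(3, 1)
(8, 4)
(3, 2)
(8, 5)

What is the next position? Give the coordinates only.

Step-to-step displacements: (-5, -2), (+5, +3), (-5, -2), (+5, +3), (-5, -2), (+5, +3) — a repeating cycle of length 2.
step 7: apply (-5, -2) → (3, 3)

(3, 3)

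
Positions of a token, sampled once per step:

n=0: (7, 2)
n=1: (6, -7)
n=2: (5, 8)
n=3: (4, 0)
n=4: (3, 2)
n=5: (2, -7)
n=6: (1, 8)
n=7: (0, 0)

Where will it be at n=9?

The first coordinate changes by -1 each step, so at step 9 it is 7 + 9·(-1) = -2.
The second coordinate repeats the cycle [2, -7, 8, 0] with period 4; step 9 mod 4 = 1, giving -7.

(-2, -7)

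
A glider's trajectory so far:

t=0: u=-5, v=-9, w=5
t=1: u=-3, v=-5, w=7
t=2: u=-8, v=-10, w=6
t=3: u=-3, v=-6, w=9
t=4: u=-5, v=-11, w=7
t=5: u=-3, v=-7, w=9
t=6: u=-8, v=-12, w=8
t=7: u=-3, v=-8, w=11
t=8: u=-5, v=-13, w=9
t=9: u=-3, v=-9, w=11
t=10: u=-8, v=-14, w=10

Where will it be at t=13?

u=-3, v=-11, w=13

Differencing gives (+2,+4,+2), (-5,-5,-1), (+5,+4,+3), (-2,-5,-2), (+2,+4,+2), (-5,-5,-1), (+5,+4,+3), (-2,-5,-2), (+2,+4,+2), (-5,-5,-1). This is the pattern (+2,+4,+2), (-5,-5,-1), (+5,+4,+3), (-2,-5,-2) repeated.
step 11: apply (+5,+4,+3) → u=-3, v=-10, w=13
step 12: apply (-2,-5,-2) → u=-5, v=-15, w=11
step 13: apply (+2,+4,+2) → u=-3, v=-11, w=13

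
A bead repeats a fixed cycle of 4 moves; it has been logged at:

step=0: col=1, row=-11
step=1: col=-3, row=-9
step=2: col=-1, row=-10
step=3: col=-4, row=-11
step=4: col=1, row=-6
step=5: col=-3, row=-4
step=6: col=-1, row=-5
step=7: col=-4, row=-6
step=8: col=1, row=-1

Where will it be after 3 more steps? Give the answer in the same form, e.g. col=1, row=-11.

The moves between consecutive positions are (-4,+2), (+2,-1), (-3,-1), (+5,+5), (-4,+2), (+2,-1), (-3,-1), (+5,+5); they repeat the 4-cycle [(-4,+2), (+2,-1), (-3,-1), (+5,+5)].
step 9: apply (-4,+2) → col=-3, row=1
step 10: apply (+2,-1) → col=-1, row=0
step 11: apply (-3,-1) → col=-4, row=-1

col=-4, row=-1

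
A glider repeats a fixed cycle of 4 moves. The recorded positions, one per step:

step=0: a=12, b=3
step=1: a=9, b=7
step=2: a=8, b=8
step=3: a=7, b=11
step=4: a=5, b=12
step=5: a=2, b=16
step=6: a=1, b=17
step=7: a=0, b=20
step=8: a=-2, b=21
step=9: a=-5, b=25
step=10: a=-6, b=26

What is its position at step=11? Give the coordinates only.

a=-7, b=29

Differencing gives (-3, +4), (-1, +1), (-1, +3), (-2, +1), (-3, +4), (-1, +1), (-1, +3), (-2, +1), (-3, +4), (-1, +1). This is the pattern (-3, +4), (-1, +1), (-1, +3), (-2, +1) repeated.
step 11: apply (-1, +3) → a=-7, b=29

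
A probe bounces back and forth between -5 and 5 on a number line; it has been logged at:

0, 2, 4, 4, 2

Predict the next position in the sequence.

0

The value reflects between -5 and 5, moving 2 per step.
  step 5: 2 → 0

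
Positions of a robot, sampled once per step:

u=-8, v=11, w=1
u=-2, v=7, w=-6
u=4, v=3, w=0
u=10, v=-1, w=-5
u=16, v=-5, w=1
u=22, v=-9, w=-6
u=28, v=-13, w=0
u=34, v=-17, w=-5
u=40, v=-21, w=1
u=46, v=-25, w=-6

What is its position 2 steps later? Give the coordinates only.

The u coordinate changes by +6 each step, so at step 11 it is -8 + 11·(6) = 58.
The v coordinate changes by -4 each step, so at step 11 it is 11 + 11·(-4) = -33.
The w coordinate repeats the cycle [1, -6, 0, -5] with period 4; step 11 mod 4 = 3, giving -5.

u=58, v=-33, w=-5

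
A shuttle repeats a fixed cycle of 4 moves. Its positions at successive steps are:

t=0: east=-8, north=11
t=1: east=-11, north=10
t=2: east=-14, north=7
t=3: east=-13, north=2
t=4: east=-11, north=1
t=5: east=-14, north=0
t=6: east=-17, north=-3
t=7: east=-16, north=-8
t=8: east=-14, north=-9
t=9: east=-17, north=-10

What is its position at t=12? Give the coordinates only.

Differencing gives (-3, -1), (-3, -3), (+1, -5), (+2, -1), (-3, -1), (-3, -3), (+1, -5), (+2, -1), (-3, -1). This is the pattern (-3, -1), (-3, -3), (+1, -5), (+2, -1) repeated.
step 10: apply (-3, -3) → east=-20, north=-13
step 11: apply (+1, -5) → east=-19, north=-18
step 12: apply (+2, -1) → east=-17, north=-19

east=-17, north=-19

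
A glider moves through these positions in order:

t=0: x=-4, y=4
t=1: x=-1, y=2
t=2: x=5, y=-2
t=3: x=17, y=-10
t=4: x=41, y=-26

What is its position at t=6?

Consecutive displacements (+3, -2), (+6, -4), (+12, -8), (+24, -16) scale by a factor of 2 each step.
step 5: x=41, y=-26 + (+48, -32) → x=89, y=-58
step 6: x=89, y=-58 + (+96, -64) → x=185, y=-122

x=185, y=-122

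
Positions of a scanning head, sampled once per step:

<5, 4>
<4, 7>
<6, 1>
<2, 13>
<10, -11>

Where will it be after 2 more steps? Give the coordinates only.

Step-to-step displacements: <-1, +3>, <+2, -6>, <-4, +12>, <+8, -24>; each is -2× the previous.
step 5: <10, -11> + <-16, +48> → <-6, 37>
step 6: <-6, 37> + <+32, -96> → <26, -59>

<26, -59>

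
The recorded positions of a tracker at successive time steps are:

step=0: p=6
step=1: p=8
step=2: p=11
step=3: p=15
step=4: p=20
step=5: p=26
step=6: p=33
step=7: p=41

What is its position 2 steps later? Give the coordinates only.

p=60

First differences are +2, +3, +4, +5, +6, +7, +8; their common second difference is +1 (constant acceleration).
step 8: 41 + 9 → p=50
step 9: 50 + 10 → p=60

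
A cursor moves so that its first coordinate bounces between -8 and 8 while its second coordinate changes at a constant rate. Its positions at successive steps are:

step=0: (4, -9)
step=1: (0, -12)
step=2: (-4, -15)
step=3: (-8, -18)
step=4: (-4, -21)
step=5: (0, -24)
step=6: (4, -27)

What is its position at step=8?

The first coordinate travels 4 per step and bounces off the walls at -8 and 8.
  step 7: 4 → 8
  step 8: 8 → 4
The second coordinate changes by -3 each step: at step 8 it is -33.

(4, -33)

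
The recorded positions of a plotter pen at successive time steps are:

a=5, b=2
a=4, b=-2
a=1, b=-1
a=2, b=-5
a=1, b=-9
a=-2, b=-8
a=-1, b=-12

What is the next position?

a=-2, b=-16

Differencing gives (-1,-4), (-3,+1), (+1,-4), (-1,-4), (-3,+1), (+1,-4). This is the pattern (-1,-4), (-3,+1), (+1,-4) repeated.
step 7: apply (-1,-4) → a=-2, b=-16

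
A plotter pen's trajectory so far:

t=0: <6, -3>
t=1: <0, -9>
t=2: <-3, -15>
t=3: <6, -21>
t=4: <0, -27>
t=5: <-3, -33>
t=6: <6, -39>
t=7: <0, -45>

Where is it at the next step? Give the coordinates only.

<-3, -51>

First: cycles through 6, 0, -3 every 3 steps. Step 8 lands at position 2 of the cycle → -3.
Second: linear, -6 per step → -51 at step 8.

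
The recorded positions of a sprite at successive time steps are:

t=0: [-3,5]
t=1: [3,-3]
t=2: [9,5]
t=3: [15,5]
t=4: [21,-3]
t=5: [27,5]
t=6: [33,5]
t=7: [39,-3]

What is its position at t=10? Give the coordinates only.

The first coordinate changes by +6 each step, so at step 10 it is -3 + 10·(6) = 57.
The second coordinate repeats the cycle [5, -3, 5] with period 3; step 10 mod 3 = 1, giving -3.

[57,-3]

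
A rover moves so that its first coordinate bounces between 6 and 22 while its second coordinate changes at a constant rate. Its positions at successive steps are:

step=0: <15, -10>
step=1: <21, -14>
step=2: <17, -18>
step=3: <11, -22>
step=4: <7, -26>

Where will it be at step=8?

<13, -42>

The first coordinate reflects between 6 and 22, moving 6 per step.
  step 5: 7 → 13
  step 6: 13 → 19
  step 7: 19 → 19
  step 8: 19 → 13
The second coordinate changes by -4 each step: at step 8 it is -42.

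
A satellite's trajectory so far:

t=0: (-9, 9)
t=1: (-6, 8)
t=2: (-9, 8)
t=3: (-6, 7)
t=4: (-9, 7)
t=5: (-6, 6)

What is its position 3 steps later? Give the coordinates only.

Differencing gives (+3, -1), (-3, +0), (+3, -1), (-3, +0), (+3, -1). This is the pattern (+3, -1), (-3, +0) repeated.
step 6: apply (-3, +0) → (-9, 6)
step 7: apply (+3, -1) → (-6, 5)
step 8: apply (-3, +0) → (-9, 5)

(-9, 5)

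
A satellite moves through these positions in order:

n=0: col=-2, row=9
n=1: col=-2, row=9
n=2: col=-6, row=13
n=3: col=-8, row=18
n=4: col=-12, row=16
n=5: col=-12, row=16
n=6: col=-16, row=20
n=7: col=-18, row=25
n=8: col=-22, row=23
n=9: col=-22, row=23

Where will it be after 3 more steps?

The moves between consecutive positions are (+0, +0), (-4, +4), (-2, +5), (-4, -2), (+0, +0), (-4, +4), (-2, +5), (-4, -2), (+0, +0); they repeat the 4-cycle [(+0, +0), (-4, +4), (-2, +5), (-4, -2)].
step 10: apply (-4, +4) → col=-26, row=27
step 11: apply (-2, +5) → col=-28, row=32
step 12: apply (-4, -2) → col=-32, row=30

col=-32, row=30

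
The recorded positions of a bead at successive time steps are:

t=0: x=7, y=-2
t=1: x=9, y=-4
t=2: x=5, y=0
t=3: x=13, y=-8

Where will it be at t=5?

x=29, y=-24

Consecutive displacements (+2, -2), (-4, +4), (+8, -8) scale by a factor of -2 each step.
step 4: x=13, y=-8 + (-16, +16) → x=-3, y=8
step 5: x=-3, y=8 + (+32, -32) → x=29, y=-24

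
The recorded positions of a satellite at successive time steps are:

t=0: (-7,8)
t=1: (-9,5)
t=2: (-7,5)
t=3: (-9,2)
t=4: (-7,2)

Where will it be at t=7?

Step-to-step displacements: (-2,-3), (+2,+0), (-2,-3), (+2,+0) — a repeating cycle of length 2.
step 5: apply (-2,-3) → (-9,-1)
step 6: apply (+2,+0) → (-7,-1)
step 7: apply (-2,-3) → (-9,-4)

(-9,-4)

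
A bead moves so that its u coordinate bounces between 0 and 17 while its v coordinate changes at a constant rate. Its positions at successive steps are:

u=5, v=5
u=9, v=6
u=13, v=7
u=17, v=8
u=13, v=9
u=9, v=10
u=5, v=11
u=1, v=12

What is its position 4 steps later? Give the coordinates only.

u=15, v=16

The u coordinate travels 4 per step and bounces off the walls at 0 and 17.
  step 8: 1 → 3
  step 9: 3 → 7
  step 10: 7 → 11
  step 11: 11 → 15
The v coordinate changes by +1 each step: at step 11 it is 16.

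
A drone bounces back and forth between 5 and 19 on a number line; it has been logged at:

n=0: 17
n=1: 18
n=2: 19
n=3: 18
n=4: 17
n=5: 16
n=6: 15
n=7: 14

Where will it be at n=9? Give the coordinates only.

12

The value reflects between 5 and 19, moving 1 per step.
  step 8: 14 → 13
  step 9: 13 → 12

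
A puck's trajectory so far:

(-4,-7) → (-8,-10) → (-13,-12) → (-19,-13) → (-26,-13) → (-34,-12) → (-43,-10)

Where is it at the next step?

(-53,-7)

Taking differences between consecutive positions: (-4,-3), (-5,-2), (-6,-1), (-7,+0), (-8,+1), (-9,+2). These grow by (-1,+1) each step.
step 7: (-43,-10) + (-10,+3) → (-53,-7)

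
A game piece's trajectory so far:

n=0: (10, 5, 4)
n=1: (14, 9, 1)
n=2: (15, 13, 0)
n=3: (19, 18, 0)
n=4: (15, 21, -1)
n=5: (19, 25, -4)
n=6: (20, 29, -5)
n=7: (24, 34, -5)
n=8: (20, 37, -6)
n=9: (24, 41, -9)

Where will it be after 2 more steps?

Differencing gives (+4, +4, -3), (+1, +4, -1), (+4, +5, +0), (-4, +3, -1), (+4, +4, -3), (+1, +4, -1), (+4, +5, +0), (-4, +3, -1), (+4, +4, -3). This is the pattern (+4, +4, -3), (+1, +4, -1), (+4, +5, +0), (-4, +3, -1) repeated.
step 10: apply (+1, +4, -1) → (25, 45, -10)
step 11: apply (+4, +5, +0) → (29, 50, -10)

(29, 50, -10)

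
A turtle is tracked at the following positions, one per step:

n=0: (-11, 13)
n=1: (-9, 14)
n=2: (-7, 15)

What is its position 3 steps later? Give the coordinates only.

(-1, 18)

The position changes by (+2, +1) every step.
step 3: (-7, 15) + (+2, +1) → (-5, 16)
step 4: (-5, 16) + (+2, +1) → (-3, 17)
step 5: (-3, 17) + (+2, +1) → (-1, 18)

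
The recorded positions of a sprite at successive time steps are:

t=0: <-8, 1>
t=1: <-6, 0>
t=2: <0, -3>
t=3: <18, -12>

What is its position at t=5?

<234, -120>

The jumps are <+2, -1>, <+6, -3>, <+18, -9> — a geometric progression with ratio 3.
step 4: <18, -12> + <+54, -27> → <72, -39>
step 5: <72, -39> + <+162, -81> → <234, -120>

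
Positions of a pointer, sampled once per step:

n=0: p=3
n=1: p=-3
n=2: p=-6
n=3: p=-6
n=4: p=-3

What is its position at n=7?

First differences are -6, -3, +0, +3; their common second difference is +3 (constant acceleration).
step 5: -3 + 6 → p=3
step 6: 3 + 9 → p=12
step 7: 12 + 12 → p=24

p=24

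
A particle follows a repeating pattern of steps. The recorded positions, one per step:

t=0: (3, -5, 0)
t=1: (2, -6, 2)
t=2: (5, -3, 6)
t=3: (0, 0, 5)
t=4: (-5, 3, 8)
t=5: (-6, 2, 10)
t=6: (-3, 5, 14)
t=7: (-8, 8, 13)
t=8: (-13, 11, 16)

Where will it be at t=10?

Differencing gives (-1, -1, +2), (+3, +3, +4), (-5, +3, -1), (-5, +3, +3), (-1, -1, +2), (+3, +3, +4), (-5, +3, -1), (-5, +3, +3). This is the pattern (-1, -1, +2), (+3, +3, +4), (-5, +3, -1), (-5, +3, +3) repeated.
step 9: apply (-1, -1, +2) → (-14, 10, 18)
step 10: apply (+3, +3, +4) → (-11, 13, 22)

(-11, 13, 22)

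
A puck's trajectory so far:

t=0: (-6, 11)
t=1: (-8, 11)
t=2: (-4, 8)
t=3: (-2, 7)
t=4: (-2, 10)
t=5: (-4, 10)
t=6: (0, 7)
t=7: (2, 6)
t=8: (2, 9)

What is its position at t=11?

The moves between consecutive positions are (-2, +0), (+4, -3), (+2, -1), (+0, +3), (-2, +0), (+4, -3), (+2, -1), (+0, +3); they repeat the 4-cycle [(-2, +0), (+4, -3), (+2, -1), (+0, +3)].
step 9: apply (-2, +0) → (0, 9)
step 10: apply (+4, -3) → (4, 6)
step 11: apply (+2, -1) → (6, 5)

(6, 5)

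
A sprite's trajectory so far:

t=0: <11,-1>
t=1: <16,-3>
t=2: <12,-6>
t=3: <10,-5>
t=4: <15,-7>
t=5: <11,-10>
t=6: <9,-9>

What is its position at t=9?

<8,-13>

The moves between consecutive positions are <+5,-2>, <-4,-3>, <-2,+1>, <+5,-2>, <-4,-3>, <-2,+1>; they repeat the 3-cycle [<+5,-2>, <-4,-3>, <-2,+1>].
step 7: apply <+5,-2> → <14,-11>
step 8: apply <-4,-3> → <10,-14>
step 9: apply <-2,+1> → <8,-13>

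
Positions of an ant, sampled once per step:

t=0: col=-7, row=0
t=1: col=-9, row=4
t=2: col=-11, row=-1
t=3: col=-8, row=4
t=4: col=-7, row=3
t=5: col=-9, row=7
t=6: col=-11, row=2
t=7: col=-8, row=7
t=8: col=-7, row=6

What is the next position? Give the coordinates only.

The moves between consecutive positions are (-2, +4), (-2, -5), (+3, +5), (+1, -1), (-2, +4), (-2, -5), (+3, +5), (+1, -1); they repeat the 4-cycle [(-2, +4), (-2, -5), (+3, +5), (+1, -1)].
step 9: apply (-2, +4) → col=-9, row=10

col=-9, row=10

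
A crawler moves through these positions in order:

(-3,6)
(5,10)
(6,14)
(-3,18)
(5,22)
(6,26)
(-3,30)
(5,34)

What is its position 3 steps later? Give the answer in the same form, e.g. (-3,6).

(5,46)

The first coordinate repeats the cycle [-3, 5, 6] with period 3; step 10 mod 3 = 1, giving 5.
The second coordinate changes by +4 each step, so at step 10 it is 6 + 10·(4) = 46.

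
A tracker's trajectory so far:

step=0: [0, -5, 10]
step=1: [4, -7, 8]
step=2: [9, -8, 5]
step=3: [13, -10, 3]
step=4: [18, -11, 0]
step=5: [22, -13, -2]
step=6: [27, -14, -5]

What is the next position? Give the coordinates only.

[31, -16, -7]

The moves between consecutive positions are [+4, -2, -2], [+5, -1, -3], [+4, -2, -2], [+5, -1, -3], [+4, -2, -2], [+5, -1, -3]; they repeat the 2-cycle [[+4, -2, -2], [+5, -1, -3]].
step 7: apply [+4, -2, -2] → [31, -16, -7]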